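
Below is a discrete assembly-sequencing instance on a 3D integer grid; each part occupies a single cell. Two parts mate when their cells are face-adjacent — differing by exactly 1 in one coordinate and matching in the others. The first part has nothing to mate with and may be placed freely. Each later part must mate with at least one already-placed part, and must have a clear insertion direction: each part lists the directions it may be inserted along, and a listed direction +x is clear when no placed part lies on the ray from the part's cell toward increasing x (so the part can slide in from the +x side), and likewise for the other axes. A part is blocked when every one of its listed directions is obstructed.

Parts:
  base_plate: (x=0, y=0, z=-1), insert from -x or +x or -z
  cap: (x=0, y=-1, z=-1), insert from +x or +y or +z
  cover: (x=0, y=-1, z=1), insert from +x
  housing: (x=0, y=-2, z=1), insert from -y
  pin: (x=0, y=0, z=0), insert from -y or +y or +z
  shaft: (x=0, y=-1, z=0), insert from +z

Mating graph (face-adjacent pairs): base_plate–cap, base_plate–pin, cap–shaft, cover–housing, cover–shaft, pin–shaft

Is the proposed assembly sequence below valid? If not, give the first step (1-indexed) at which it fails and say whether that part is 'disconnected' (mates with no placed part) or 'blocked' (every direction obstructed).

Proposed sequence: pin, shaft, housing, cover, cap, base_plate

Invalid at step 3 (disconnected)

1. pin@(0, 0, 0) [-y clear] — {pin}
2. shaft@(0, -1, 0) [+z clear] — {pin, shaft}
3. housing@(0, -2, 1) — no placed neighbour ⇒ disconnected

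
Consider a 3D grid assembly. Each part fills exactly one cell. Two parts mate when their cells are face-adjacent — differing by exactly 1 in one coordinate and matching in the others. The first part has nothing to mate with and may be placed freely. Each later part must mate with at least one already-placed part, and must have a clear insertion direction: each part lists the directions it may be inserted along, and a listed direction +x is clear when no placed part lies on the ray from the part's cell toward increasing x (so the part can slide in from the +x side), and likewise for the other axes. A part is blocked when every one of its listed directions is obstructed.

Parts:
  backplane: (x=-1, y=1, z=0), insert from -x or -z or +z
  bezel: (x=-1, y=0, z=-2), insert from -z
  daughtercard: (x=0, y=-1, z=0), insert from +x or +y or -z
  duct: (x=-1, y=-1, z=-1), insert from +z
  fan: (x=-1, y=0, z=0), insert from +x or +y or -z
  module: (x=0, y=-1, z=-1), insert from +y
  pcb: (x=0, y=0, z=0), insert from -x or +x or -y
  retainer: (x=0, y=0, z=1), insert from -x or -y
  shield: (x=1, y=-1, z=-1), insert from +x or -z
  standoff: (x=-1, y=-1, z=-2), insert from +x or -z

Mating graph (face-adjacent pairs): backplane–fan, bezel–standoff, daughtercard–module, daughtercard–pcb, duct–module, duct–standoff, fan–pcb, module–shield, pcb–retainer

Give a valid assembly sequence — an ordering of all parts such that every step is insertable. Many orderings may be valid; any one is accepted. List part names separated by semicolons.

1. module@(0, -1, -1) [+y clear] — {module}
2. shield@(1, -1, -1) [+x clear] — {module, shield}
3. duct@(-1, -1, -1) [+z clear] — {duct, module, shield}
4. standoff@(-1, -1, -2) [+x clear] — {duct, module, shield, standoff}
5. bezel@(-1, 0, -2) [-z clear] — {bezel, duct, module, shield, standoff}
6. daughtercard@(0, -1, 0) [+x clear] — {bezel, daughtercard, duct, module, shield, standoff}
7. pcb@(0, 0, 0) [-x clear] — {bezel, daughtercard, duct, module, pcb, shield, standoff}
8. fan@(-1, 0, 0) [+y clear] — {bezel, daughtercard, duct, fan, module, pcb, shield, standoff}
9. backplane@(-1, 1, 0) [-x clear] — {backplane, bezel, daughtercard, duct, fan, module, pcb, shield, standoff}
10. retainer@(0, 0, 1) [-x clear] — {backplane, bezel, daughtercard, duct, fan, module, pcb, retainer, shield, standoff}

module; shield; duct; standoff; bezel; daughtercard; pcb; fan; backplane; retainer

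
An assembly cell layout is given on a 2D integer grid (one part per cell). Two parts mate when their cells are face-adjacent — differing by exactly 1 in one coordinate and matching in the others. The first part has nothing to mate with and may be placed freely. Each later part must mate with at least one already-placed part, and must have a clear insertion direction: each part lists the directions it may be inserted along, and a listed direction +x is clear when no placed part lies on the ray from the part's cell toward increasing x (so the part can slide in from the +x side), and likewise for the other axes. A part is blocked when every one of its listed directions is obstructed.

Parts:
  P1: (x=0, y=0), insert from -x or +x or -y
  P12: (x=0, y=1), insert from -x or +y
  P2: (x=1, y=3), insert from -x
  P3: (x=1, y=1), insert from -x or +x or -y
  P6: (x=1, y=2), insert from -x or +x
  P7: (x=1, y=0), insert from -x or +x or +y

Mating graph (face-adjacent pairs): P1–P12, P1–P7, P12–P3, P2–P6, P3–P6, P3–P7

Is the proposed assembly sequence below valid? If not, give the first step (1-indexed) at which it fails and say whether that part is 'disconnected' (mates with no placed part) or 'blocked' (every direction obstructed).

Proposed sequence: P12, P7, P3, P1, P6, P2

1. P12@(0, 1) [-x clear] — {P12}
2. P7@(1, 0) — no placed neighbour ⇒ disconnected

Invalid at step 2 (disconnected)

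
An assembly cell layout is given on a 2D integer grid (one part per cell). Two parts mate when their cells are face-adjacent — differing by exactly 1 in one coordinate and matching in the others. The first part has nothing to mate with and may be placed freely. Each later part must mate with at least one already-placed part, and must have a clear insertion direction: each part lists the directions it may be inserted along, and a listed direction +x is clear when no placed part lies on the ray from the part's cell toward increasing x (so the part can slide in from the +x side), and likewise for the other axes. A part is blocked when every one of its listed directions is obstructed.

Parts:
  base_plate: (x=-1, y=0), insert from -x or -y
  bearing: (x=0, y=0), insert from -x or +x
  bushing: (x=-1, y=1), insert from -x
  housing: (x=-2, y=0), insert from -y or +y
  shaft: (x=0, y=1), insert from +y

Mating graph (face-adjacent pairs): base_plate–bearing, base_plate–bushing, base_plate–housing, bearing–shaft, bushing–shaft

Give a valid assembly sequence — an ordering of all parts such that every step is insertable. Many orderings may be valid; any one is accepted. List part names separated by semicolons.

shaft; bushing; base_plate; housing; bearing

1. shaft@(0, 1) [+y clear] — {shaft}
2. bushing@(-1, 1) [-x clear] — {bushing, shaft}
3. base_plate@(-1, 0) [-x clear] — {base_plate, bushing, shaft}
4. housing@(-2, 0) [-y clear] — {base_plate, bushing, housing, shaft}
5. bearing@(0, 0) [+x clear] — {base_plate, bearing, bushing, housing, shaft}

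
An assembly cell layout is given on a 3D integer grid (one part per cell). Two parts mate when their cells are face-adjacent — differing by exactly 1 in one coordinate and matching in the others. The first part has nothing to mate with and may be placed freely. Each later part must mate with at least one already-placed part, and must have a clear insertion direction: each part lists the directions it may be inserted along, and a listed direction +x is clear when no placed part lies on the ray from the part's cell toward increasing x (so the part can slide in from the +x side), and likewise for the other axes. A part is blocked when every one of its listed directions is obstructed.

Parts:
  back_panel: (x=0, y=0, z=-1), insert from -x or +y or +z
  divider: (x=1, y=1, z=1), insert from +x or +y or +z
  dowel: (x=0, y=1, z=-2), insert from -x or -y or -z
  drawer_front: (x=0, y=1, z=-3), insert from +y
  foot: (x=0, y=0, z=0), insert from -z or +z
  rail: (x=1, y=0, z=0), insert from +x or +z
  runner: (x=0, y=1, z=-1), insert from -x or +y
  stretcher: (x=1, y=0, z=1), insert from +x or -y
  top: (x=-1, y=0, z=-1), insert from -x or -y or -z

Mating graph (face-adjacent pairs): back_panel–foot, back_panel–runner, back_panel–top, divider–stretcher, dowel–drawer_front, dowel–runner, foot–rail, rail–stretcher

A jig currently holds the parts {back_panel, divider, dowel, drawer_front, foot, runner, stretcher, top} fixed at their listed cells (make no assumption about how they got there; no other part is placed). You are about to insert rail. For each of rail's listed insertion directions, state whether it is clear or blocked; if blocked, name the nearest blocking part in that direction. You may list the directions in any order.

+x: clear; +z: blocked by stretcher

+x: ray from rail(1, 0, 0) has no placed part ⇒ clear
+z: nearest on ray is stretcher@(1, 0, 1) ⇒ blocked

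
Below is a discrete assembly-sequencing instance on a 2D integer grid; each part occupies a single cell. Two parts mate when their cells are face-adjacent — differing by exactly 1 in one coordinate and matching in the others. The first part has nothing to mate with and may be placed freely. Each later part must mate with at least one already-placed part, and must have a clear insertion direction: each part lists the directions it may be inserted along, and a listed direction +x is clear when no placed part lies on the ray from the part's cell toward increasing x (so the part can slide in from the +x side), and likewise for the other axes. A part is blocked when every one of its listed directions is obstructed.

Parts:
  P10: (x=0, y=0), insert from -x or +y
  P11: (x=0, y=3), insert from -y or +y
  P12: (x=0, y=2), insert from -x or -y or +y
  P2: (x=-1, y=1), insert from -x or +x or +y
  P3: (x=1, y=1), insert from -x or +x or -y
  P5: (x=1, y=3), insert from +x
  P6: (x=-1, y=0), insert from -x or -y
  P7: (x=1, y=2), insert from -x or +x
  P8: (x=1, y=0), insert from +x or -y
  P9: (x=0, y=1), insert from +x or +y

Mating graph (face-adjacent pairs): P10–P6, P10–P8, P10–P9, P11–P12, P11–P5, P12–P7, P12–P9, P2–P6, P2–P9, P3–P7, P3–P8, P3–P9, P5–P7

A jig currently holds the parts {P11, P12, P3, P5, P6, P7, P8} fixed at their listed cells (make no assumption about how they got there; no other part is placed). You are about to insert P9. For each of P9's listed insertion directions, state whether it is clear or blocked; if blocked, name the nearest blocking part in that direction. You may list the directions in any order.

+x: blocked by P3; +y: blocked by P12

+x: nearest on ray is P3@(1, 1) ⇒ blocked
+y: nearest on ray is P12@(0, 2) ⇒ blocked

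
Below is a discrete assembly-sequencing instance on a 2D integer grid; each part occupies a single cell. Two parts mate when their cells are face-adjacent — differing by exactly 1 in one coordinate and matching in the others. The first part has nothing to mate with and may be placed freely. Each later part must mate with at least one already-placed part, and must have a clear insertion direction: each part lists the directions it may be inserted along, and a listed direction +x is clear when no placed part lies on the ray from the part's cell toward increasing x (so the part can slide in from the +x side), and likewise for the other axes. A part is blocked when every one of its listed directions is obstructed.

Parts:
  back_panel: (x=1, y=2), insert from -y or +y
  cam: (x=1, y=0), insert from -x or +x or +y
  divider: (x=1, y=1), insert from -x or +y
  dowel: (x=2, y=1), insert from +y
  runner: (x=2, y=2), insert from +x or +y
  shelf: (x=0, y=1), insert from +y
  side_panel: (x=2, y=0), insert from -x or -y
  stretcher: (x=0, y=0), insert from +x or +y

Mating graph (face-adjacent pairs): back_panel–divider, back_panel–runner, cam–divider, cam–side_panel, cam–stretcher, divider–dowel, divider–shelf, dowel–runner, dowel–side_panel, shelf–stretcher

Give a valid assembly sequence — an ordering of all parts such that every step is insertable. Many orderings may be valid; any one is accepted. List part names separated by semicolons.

1. cam@(1, 0) [-x clear] — {cam}
2. side_panel@(2, 0) [-y clear] — {cam, side_panel}
3. stretcher@(0, 0) [+y clear] — {cam, side_panel, stretcher}
4. shelf@(0, 1) [+y clear] — {cam, shelf, side_panel, stretcher}
5. divider@(1, 1) [+y clear] — {cam, divider, shelf, side_panel, stretcher}
6. back_panel@(1, 2) [+y clear] — {back_panel, cam, divider, shelf, side_panel, stretcher}
7. dowel@(2, 1) [+y clear] — {back_panel, cam, divider, dowel, shelf, side_panel, stretcher}
8. runner@(2, 2) [+x clear] — {back_panel, cam, divider, dowel, runner, shelf, side_panel, stretcher}

cam; side_panel; stretcher; shelf; divider; back_panel; dowel; runner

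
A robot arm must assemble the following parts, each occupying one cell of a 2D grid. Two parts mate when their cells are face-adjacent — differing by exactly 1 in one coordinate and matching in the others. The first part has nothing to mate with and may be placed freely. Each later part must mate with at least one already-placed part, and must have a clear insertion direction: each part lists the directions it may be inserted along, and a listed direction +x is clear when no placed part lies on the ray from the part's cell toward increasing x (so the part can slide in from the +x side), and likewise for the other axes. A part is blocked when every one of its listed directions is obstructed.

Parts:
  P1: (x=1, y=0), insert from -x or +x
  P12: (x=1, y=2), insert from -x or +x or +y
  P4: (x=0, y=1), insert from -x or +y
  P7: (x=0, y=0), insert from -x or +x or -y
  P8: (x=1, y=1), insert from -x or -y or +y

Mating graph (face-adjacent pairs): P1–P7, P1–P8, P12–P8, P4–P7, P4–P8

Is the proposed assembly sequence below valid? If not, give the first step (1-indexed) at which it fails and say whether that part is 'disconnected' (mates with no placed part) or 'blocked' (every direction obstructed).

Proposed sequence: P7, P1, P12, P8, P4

Invalid at step 3 (disconnected)

1. P7@(0, 0) [-x clear] — {P7}
2. P1@(1, 0) [+x clear] — {P1, P7}
3. P12@(1, 2) — no placed neighbour ⇒ disconnected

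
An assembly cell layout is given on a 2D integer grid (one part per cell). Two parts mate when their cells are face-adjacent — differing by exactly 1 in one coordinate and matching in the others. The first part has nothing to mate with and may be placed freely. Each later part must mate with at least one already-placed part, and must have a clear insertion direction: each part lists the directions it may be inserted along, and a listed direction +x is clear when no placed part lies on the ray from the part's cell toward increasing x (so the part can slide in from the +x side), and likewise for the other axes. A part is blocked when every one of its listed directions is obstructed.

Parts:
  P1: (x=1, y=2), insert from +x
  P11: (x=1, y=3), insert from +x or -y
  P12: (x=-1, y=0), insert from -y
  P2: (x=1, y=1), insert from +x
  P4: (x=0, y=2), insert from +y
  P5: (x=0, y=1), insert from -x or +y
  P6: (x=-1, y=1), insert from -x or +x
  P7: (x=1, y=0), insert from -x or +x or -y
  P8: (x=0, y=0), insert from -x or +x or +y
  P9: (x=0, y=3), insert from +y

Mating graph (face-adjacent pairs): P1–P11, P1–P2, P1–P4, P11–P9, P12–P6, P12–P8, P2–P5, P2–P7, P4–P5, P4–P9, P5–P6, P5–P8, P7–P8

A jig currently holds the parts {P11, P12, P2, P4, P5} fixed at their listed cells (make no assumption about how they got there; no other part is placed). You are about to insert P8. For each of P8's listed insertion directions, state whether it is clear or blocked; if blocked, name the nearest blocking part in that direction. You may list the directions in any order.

-x: nearest on ray is P12@(-1, 0) ⇒ blocked
+x: ray from P8(0, 0) has no placed part ⇒ clear
+y: nearest on ray is P5@(0, 1) ⇒ blocked

+x: clear; +y: blocked by P5; -x: blocked by P12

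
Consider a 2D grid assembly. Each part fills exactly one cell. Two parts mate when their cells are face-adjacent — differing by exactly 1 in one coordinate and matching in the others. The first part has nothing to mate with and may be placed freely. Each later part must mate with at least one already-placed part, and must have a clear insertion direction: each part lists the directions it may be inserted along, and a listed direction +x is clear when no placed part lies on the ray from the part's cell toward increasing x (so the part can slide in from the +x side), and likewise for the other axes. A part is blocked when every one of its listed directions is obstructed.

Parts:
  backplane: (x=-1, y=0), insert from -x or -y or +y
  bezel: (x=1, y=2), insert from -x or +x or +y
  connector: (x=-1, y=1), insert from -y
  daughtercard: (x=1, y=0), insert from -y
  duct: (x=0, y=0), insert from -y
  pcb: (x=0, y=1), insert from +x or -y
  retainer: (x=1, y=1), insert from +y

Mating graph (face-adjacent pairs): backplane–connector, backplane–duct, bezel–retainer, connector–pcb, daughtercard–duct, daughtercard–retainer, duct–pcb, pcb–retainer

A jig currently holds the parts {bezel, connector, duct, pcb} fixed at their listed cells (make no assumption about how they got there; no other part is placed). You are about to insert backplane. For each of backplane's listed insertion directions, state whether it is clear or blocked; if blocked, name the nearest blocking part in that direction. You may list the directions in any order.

+y: blocked by connector; -x: clear; -y: clear

-x: ray from backplane(-1, 0) has no placed part ⇒ clear
-y: ray from backplane(-1, 0) has no placed part ⇒ clear
+y: nearest on ray is connector@(-1, 1) ⇒ blocked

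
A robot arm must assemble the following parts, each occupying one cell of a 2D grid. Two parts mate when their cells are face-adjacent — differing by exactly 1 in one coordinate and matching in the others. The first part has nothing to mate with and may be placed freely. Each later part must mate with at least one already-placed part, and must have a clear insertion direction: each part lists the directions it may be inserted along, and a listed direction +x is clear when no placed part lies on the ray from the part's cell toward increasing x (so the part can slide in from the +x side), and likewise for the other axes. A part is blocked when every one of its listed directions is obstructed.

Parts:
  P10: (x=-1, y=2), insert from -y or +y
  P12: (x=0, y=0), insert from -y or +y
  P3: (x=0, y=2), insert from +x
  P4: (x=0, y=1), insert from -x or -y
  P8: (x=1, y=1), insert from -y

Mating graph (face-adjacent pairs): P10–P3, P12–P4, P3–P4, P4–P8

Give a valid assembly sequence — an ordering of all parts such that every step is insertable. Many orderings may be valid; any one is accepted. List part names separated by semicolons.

P4; P12; P8; P3; P10

1. P4@(0, 1) [-x clear] — {P4}
2. P12@(0, 0) [-y clear] — {P12, P4}
3. P8@(1, 1) [-y clear] — {P12, P4, P8}
4. P3@(0, 2) [+x clear] — {P12, P3, P4, P8}
5. P10@(-1, 2) [-y clear] — {P10, P12, P3, P4, P8}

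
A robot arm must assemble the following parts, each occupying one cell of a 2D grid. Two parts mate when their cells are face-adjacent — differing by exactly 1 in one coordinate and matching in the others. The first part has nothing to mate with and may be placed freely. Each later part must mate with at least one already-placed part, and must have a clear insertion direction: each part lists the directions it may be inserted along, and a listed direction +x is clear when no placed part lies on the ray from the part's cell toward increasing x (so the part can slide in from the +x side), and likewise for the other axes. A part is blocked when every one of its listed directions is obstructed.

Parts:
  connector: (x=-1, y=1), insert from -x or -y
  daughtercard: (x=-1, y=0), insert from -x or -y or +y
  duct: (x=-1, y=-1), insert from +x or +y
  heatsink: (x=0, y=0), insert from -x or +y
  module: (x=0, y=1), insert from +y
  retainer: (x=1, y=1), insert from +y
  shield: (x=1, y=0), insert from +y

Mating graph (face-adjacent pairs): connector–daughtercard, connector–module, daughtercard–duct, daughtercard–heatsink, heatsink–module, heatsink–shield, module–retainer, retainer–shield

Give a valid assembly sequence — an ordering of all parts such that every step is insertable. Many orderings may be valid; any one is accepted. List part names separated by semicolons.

1. shield@(1, 0) [+y clear] — {shield}
2. retainer@(1, 1) [+y clear] — {retainer, shield}
3. module@(0, 1) [+y clear] — {module, retainer, shield}
4. connector@(-1, 1) [-x clear] — {connector, module, retainer, shield}
5. heatsink@(0, 0) [-x clear] — {connector, heatsink, module, retainer, shield}
6. daughtercard@(-1, 0) [-x clear] — {connector, daughtercard, heatsink, module, retainer, shield}
7. duct@(-1, -1) [+x clear] — {connector, daughtercard, duct, heatsink, module, retainer, shield}

shield; retainer; module; connector; heatsink; daughtercard; duct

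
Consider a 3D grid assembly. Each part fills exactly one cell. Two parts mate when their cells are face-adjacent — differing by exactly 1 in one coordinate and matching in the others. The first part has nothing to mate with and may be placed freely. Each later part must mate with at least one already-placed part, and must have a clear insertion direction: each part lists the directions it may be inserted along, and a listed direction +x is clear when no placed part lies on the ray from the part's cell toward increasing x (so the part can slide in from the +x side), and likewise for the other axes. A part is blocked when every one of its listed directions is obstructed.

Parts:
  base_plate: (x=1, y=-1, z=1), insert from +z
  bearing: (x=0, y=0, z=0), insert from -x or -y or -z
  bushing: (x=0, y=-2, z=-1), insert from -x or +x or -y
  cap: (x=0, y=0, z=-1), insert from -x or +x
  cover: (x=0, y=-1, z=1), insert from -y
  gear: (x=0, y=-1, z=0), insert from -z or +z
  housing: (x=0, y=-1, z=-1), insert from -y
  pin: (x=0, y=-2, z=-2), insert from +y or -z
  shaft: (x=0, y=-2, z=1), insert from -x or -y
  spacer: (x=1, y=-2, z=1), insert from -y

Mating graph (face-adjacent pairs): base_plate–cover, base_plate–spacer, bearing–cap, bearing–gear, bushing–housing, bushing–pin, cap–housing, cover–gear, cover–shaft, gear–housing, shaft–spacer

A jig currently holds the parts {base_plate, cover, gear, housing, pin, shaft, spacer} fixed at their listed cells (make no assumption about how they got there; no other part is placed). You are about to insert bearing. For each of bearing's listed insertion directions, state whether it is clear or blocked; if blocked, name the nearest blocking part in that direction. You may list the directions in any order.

-x: ray from bearing(0, 0, 0) has no placed part ⇒ clear
-y: nearest on ray is gear@(0, -1, 0) ⇒ blocked
-z: ray from bearing(0, 0, 0) has no placed part ⇒ clear

-x: clear; -y: blocked by gear; -z: clear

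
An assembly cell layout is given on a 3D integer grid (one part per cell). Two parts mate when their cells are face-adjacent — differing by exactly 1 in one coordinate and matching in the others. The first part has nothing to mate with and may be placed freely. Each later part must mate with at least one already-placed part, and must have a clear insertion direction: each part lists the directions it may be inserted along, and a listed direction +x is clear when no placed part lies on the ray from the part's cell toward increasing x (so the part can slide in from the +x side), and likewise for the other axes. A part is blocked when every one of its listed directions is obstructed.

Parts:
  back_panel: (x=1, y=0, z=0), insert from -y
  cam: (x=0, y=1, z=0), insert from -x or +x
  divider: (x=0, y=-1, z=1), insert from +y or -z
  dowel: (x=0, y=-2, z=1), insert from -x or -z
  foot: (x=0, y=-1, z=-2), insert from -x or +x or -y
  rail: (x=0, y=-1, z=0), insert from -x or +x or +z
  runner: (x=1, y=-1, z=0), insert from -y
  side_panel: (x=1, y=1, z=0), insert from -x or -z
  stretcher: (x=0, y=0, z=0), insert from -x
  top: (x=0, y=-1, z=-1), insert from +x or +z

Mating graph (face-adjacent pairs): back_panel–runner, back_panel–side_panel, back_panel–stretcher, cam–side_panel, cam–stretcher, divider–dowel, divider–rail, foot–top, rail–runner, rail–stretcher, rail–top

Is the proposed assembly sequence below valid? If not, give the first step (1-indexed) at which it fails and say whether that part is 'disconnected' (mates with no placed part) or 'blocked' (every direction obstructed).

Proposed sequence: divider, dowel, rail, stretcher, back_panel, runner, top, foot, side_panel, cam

Valid

1. divider@(0, -1, 1) [+y clear] — {divider}
2. dowel@(0, -2, 1) [-x clear] — {divider, dowel}
3. rail@(0, -1, 0) [-x clear] — {divider, dowel, rail}
4. stretcher@(0, 0, 0) [-x clear] — {divider, dowel, rail, stretcher}
5. back_panel@(1, 0, 0) [-y clear] — {back_panel, divider, dowel, rail, stretcher}
6. runner@(1, -1, 0) [-y clear] — {back_panel, divider, dowel, rail, runner, stretcher}
7. top@(0, -1, -1) [+x clear] — {back_panel, divider, dowel, rail, runner, stretcher, top}
8. foot@(0, -1, -2) [-x clear] — {back_panel, divider, dowel, foot, rail, runner, stretcher, top}
9. side_panel@(1, 1, 0) [-x clear] — {back_panel, divider, dowel, foot, rail, runner, side_panel, stretcher, top}
10. cam@(0, 1, 0) [-x clear] — {back_panel, cam, divider, dowel, foot, rail, runner, side_panel, stretcher, top}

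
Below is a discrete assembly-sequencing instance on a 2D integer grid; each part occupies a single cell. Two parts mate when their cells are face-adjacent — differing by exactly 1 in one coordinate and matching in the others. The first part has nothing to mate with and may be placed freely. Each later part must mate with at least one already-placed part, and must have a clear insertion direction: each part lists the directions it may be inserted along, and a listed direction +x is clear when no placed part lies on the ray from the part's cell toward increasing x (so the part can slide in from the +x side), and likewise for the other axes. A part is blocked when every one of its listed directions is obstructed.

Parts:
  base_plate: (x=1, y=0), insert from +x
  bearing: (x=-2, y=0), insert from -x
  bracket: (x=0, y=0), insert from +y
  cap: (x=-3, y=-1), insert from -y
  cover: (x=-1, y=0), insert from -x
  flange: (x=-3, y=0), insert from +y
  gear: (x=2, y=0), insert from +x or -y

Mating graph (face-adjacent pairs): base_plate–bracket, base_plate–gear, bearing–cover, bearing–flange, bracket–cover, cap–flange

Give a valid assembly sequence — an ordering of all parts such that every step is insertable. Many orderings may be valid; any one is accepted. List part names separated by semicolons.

base_plate; gear; bracket; cover; bearing; flange; cap

1. base_plate@(1, 0) [+x clear] — {base_plate}
2. gear@(2, 0) [+x clear] — {base_plate, gear}
3. bracket@(0, 0) [+y clear] — {base_plate, bracket, gear}
4. cover@(-1, 0) [-x clear] — {base_plate, bracket, cover, gear}
5. bearing@(-2, 0) [-x clear] — {base_plate, bearing, bracket, cover, gear}
6. flange@(-3, 0) [+y clear] — {base_plate, bearing, bracket, cover, flange, gear}
7. cap@(-3, -1) [-y clear] — {base_plate, bearing, bracket, cap, cover, flange, gear}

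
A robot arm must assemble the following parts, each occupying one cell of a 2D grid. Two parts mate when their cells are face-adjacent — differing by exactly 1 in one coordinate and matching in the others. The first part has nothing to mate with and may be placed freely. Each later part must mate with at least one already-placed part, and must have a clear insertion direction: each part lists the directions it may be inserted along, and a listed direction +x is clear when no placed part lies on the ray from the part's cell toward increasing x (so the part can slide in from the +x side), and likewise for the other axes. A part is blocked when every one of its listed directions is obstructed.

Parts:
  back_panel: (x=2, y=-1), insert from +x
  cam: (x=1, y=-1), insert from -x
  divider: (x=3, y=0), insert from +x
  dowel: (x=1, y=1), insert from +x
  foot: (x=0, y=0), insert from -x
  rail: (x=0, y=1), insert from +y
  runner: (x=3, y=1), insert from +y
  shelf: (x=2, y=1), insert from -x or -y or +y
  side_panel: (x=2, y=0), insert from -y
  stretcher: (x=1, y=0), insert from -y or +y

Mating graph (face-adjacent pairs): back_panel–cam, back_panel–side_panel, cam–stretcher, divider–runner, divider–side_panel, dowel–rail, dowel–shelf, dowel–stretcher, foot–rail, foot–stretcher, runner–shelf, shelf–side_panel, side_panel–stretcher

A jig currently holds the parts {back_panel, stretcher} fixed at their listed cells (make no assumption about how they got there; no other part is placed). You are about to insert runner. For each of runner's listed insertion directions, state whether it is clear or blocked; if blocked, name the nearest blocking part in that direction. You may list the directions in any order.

+y: clear

+y: ray from runner(3, 1) has no placed part ⇒ clear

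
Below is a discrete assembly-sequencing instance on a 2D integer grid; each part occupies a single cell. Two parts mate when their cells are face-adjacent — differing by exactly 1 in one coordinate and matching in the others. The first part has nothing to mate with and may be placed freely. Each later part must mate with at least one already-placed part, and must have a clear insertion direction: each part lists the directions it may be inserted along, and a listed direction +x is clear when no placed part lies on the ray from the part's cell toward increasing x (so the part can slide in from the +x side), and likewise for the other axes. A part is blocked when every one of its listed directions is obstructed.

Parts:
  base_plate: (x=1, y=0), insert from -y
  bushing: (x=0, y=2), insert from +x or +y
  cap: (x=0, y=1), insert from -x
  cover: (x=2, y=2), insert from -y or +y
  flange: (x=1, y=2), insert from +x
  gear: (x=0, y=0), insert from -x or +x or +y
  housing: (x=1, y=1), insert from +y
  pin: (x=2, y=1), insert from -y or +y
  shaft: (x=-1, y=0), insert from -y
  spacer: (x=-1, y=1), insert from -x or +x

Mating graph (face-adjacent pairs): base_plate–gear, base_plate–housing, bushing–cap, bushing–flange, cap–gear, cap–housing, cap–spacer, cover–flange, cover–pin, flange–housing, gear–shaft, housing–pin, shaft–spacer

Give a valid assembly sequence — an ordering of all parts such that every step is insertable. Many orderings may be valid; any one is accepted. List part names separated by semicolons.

1. shaft@(-1, 0) [-y clear] — {shaft}
2. gear@(0, 0) [+x clear] — {gear, shaft}
3. base_plate@(1, 0) [-y clear] — {base_plate, gear, shaft}
4. housing@(1, 1) [+y clear] — {base_plate, gear, housing, shaft}
5. flange@(1, 2) [+x clear] — {base_plate, flange, gear, housing, shaft}
6. pin@(2, 1) [-y clear] — {base_plate, flange, gear, housing, pin, shaft}
7. bushing@(0, 2) [+y clear] — {base_plate, bushing, flange, gear, housing, pin, shaft}
8. cover@(2, 2) [+y clear] — {base_plate, bushing, cover, flange, gear, housing, pin, shaft}
9. cap@(0, 1) [-x clear] — {base_plate, bushing, cap, cover, flange, gear, housing, pin, shaft}
10. spacer@(-1, 1) [-x clear] — {base_plate, bushing, cap, cover, flange, gear, housing, pin, shaft, spacer}

shaft; gear; base_plate; housing; flange; pin; bushing; cover; cap; spacer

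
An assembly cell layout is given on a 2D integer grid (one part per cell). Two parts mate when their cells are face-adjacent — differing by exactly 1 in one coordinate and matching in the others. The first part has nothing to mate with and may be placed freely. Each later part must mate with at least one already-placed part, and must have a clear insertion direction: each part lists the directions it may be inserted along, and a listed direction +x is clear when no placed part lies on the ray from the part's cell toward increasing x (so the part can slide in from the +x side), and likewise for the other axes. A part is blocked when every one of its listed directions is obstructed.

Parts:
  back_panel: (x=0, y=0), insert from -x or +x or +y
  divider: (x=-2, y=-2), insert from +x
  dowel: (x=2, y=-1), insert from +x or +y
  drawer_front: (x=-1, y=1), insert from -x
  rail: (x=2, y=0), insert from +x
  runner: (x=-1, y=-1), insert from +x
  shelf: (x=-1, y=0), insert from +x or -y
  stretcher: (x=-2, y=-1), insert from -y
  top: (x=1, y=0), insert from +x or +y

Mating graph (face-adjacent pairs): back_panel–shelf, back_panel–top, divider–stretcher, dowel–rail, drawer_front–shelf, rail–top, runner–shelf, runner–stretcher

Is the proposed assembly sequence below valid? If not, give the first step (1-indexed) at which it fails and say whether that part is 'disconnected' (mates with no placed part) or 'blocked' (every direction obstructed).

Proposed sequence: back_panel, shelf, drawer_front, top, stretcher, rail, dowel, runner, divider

Invalid at step 5 (disconnected)

1. back_panel@(0, 0) [-x clear] — {back_panel}
2. shelf@(-1, 0) [-y clear] — {back_panel, shelf}
3. drawer_front@(-1, 1) [-x clear] — {back_panel, drawer_front, shelf}
4. top@(1, 0) [+x clear] — {back_panel, drawer_front, shelf, top}
5. stretcher@(-2, -1) — no placed neighbour ⇒ disconnected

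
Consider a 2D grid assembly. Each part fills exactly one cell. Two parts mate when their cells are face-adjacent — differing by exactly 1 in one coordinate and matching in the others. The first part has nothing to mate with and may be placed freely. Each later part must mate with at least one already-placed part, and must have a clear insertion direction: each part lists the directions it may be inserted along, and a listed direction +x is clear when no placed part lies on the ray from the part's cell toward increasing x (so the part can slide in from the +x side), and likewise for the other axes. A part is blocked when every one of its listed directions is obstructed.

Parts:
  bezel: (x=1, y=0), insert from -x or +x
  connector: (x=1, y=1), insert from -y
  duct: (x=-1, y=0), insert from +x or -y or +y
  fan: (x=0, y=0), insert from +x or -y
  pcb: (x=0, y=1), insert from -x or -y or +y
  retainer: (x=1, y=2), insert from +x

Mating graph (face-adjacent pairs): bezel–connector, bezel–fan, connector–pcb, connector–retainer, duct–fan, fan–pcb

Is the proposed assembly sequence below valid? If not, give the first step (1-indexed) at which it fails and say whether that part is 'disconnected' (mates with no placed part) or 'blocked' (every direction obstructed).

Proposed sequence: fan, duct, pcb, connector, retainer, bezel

1. fan@(0, 0) [+x clear] — {fan}
2. duct@(-1, 0) [-y clear] — {duct, fan}
3. pcb@(0, 1) [-x clear] — {duct, fan, pcb}
4. connector@(1, 1) [-y clear] — {connector, duct, fan, pcb}
5. retainer@(1, 2) [+x clear] — {connector, duct, fan, pcb, retainer}
6. bezel@(1, 0) [+x clear] — {bezel, connector, duct, fan, pcb, retainer}

Valid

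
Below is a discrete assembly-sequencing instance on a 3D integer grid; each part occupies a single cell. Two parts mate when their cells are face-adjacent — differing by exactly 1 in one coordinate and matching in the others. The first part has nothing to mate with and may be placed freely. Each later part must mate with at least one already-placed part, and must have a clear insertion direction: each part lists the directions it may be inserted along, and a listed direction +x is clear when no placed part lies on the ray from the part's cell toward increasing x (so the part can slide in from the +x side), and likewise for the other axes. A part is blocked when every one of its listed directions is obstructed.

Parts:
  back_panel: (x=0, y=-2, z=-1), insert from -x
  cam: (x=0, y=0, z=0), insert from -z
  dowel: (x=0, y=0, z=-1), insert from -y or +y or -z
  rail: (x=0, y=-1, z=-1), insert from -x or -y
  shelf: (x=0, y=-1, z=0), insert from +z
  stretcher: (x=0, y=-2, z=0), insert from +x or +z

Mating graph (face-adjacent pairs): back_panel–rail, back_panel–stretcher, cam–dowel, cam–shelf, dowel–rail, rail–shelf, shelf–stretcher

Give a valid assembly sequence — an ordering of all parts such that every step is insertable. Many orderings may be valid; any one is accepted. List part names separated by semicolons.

1. shelf@(0, -1, 0) [+z clear] — {shelf}
2. stretcher@(0, -2, 0) [+x clear] — {shelf, stretcher}
3. rail@(0, -1, -1) [-x clear] — {rail, shelf, stretcher}
4. cam@(0, 0, 0) [-z clear] — {cam, rail, shelf, stretcher}
5. back_panel@(0, -2, -1) [-x clear] — {back_panel, cam, rail, shelf, stretcher}
6. dowel@(0, 0, -1) [+y clear] — {back_panel, cam, dowel, rail, shelf, stretcher}

shelf; stretcher; rail; cam; back_panel; dowel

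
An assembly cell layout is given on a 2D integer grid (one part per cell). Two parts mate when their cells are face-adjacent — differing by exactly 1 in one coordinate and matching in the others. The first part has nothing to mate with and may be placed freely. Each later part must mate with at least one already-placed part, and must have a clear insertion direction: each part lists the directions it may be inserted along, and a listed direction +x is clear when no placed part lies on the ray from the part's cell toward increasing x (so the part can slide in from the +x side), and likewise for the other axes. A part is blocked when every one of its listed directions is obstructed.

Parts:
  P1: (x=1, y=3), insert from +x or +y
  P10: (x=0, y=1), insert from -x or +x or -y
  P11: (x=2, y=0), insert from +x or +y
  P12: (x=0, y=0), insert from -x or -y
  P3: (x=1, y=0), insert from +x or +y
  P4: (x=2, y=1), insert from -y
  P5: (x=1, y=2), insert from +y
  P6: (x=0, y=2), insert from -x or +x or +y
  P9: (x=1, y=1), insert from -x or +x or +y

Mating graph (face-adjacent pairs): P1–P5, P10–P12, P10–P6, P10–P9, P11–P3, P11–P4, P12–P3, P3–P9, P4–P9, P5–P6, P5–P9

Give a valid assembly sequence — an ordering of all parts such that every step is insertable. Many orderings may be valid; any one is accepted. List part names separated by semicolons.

P5; P1; P6; P9; P10; P12; P3; P4; P11

1. P5@(1, 2) [+y clear] — {P5}
2. P1@(1, 3) [+x clear] — {P1, P5}
3. P6@(0, 2) [-x clear] — {P1, P5, P6}
4. P9@(1, 1) [-x clear] — {P1, P5, P6, P9}
5. P10@(0, 1) [-x clear] — {P1, P10, P5, P6, P9}
6. P12@(0, 0) [-x clear] — {P1, P10, P12, P5, P6, P9}
7. P3@(1, 0) [+x clear] — {P1, P10, P12, P3, P5, P6, P9}
8. P4@(2, 1) [-y clear] — {P1, P10, P12, P3, P4, P5, P6, P9}
9. P11@(2, 0) [+x clear] — {P1, P10, P11, P12, P3, P4, P5, P6, P9}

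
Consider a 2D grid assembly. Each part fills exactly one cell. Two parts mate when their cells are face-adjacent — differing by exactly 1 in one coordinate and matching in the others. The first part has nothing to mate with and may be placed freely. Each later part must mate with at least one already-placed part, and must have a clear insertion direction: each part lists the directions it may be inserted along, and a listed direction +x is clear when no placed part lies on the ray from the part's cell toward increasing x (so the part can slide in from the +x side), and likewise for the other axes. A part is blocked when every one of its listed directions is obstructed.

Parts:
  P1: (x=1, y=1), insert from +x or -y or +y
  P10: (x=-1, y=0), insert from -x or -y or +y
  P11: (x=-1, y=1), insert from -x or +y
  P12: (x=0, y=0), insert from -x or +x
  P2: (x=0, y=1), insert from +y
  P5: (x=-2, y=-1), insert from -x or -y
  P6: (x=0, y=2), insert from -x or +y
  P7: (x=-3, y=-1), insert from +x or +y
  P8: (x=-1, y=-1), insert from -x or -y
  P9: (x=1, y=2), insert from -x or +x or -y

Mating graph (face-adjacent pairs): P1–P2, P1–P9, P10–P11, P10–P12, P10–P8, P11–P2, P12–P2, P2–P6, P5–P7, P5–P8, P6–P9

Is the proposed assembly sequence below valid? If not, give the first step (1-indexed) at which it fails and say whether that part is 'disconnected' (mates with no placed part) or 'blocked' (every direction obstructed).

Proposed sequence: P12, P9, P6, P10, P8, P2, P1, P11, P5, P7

1. P12@(0, 0) [-x clear] — {P12}
2. P9@(1, 2) — no placed neighbour ⇒ disconnected

Invalid at step 2 (disconnected)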